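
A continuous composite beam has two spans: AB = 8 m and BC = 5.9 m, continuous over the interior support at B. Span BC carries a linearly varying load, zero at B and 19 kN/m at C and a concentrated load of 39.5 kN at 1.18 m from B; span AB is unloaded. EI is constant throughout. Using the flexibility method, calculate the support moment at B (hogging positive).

M_B = 30.62 kN·m

Take M_B as the redundant. Released structure: two simple spans AB and BC with a hinge at B.
Discontinuity in slope at B on the released structure — sum the simple-span end rotations:
  span BC: triangular load, peak 19: 7w₀L³/(360EI) = 75.88/EI
  span BC: point load 39.5 at a = 1.18: Pab(L + b)/(6LEI) = 66/EI
  relative rotation θ_0 = (0 + 141.9)/EI = 141.9/EI
A unit hogging moment at B produces rotation L₁/(3EI) + L₂/(3EI) = 4.633/EI.
Compatibility: M_B·(L₁+L₂)/(3EI) = θ_0, giving M_B = 30.62 kN·m (hogging).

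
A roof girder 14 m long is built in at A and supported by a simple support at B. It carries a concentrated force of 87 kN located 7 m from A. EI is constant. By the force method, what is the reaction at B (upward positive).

Take the reaction at B as the redundant and release it; the primary structure is a cantilever fixed at A.
Deflection at B on the released cantilever, summing each load's contribution:
  point load 87 at a = 7: Pa²(3L − a)/(6EI) = 24868/EI
Flexibility coefficient — unit upward force at B: δ_{BB} = L³/(3EI) = 914.7/EI.
The prop prevents deflection at B: R_B = δ_0/δ_{BB} = 24868/914.7 = 27.19 kN.

R_B = 27.19 kN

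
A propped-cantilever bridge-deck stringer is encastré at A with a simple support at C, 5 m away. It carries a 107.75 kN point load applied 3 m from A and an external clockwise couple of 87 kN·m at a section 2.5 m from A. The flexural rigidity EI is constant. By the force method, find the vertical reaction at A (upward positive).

R_A = 41.63 kN

Remove the prop at C; the released (primary) structure is a cantilever built in at A.
Free-end deflection of the primary structure under the applied loading (downward +):
  point load 107.75 at a = 3: Pa²(3L − a)/(6EI) = 1940/EI
  clockwise couple 87 at a = 2.5: M₀a(2L − a)/(2EI) = 815.6/EI
  δ_0 = 2755/EI
Tip deflection under a unit load at C: L³/(3EI) = 41.67/EI.
The prop prevents deflection at C: R_C = δ_0/δ_{CC} = 2755/41.67 = 66.12 kN.
Vertical equilibrium: R_A = ΣP − R_C = 107.8 − 66.12 = 41.63 kN.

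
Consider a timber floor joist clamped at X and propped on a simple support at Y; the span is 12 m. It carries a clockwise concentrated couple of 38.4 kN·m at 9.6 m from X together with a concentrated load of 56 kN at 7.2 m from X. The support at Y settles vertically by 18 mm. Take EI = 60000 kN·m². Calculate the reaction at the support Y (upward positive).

Release the roller at Y. Primary structure: cantilever fixed at X.
Downward deflection at the released point Y due to the loads:
  clockwise couple 38.4 at a = 9.6: M₀a(2L − a)/(2EI) = 2654/EI
  point load 56 at a = 7.2: Pa²(3L − a)/(6EI) = 13935/EI
  δ_0 = 16589/EI
Tip deflection under a unit load at Y: L³/(3EI) = 576/EI.
With EI = 60000 kN·m²: δ_0 = 0.27648 m and δ_{YY} = 0.0096 m/kN.
Compatibility — the beam at Y must follow the support down by 0.018 m: δ_0 − R_Y·δ_{YY} = 0.018, so R_Y = (0.27648 − 0.018)/0.0096 = 26.93 kN.

R_Y = 26.93 kN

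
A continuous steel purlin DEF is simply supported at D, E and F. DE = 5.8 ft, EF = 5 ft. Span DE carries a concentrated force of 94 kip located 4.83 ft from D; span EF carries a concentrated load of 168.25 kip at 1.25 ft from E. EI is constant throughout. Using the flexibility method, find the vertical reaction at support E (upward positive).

Take M_E as the redundant. Released structure: two simple spans DE and EF with a hinge at E.
Rotations at E on the released spans (each span's end-slope, ×1/EI):
  span DE: point load 94 at a = 4.83: Pab(L + a)/(6LEI) = 134.5/EI
  span EF: point load 168.25 at a = 1.25: Pab(L + b)/(6LEI) = 230/EI
  relative rotation θ_0 = (134.5 + 230)/EI = 364.6/EI
A unit hogging moment at E produces rotation L₁/(3EI) + L₂/(3EI) = 3.6/EI.
Slope continuity at E: θ_0 = M_E·3.6/EI, so M_E = 364.6/3.6 = 101.3 kip·ft (hogging).
Span DE, ΣM about D with M_E applied at E: R_E^{DE}·5.8 = 454 + 101.3, so R_E^{DE} = 95.74 kip and R_D = 94 − 95.74 = -1.739 kip.
Span EF, ΣM about F: R_E^{EF}·5 = 630.9 + 101.3, so R_E^{EF} = 146.4 kip and R_F = 168.2 − 146.4 = 21.81 kip.
R_E = 95.74 + 146.4 = 242.2 kip.

R_E = 242.2 kip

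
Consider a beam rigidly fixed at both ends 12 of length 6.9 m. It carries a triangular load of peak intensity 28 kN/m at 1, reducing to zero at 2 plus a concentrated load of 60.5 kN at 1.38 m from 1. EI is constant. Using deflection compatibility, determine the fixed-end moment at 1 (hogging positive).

M_1 = 120.1 kN·m

Take the two fixed-end moments M_1, M_2 as redundants; the released structure is the simple span 12.
End rotations of the released simple span under the applied load (×1/EI):
  at 1: triangular load, peak 28: w₀L³/(45EI) = 204.4/EI
  at 2: triangular load, peak 28: 7w₀L³/(360EI) = 178.9/EI
  at 1: point load 60.5 at a = 1.38: Pab(L + b)/(6LEI) = 138.3/EI
  at 2: point load 60.5 at a = 1.38: Pab(L + a)/(6LEI) = 92.17/EI
  θ_10 = 342.7/EI,  θ_20 = 271/EI
Flexibility coefficients: a unit moment at one end gives L/(3EI) there and L/(6EI) at the far end, so f₁₁ = f₂₂ = 2.3/EI and f₁₂ = f₂₁ = 1.15/EI.
Compatibility — zero rotation at each built-in end:
  2.3 M_1 + 1.15 M_2 = 342.7
  1.15 M_1 + 2.3 M_2 = 271
Solving the pair gives M_1 = 120.1 kN·m and M_2 = 57.79 kN·m (hogging).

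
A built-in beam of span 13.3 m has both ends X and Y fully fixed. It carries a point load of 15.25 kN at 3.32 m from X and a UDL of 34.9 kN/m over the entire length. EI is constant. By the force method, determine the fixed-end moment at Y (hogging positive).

Take the two fixed-end moments M_X, M_Y as redundants; the released structure is the simple span XY.
End rotations of the released simple span under the applied load (×1/EI):
  at X: point load 15.25 at a = 3.32: Pab(L + b)/(6LEI) = 147.4/EI
  at Y: point load 15.25 at a = 3.32: Pab(L + a)/(6LEI) = 105.2/EI
  at X: UDL 34.9: wL³/(24EI) = 3421/EI
  at Y: UDL 34.9: wL³/(24EI) = 3421/EI
  θ_X0 = 3569/EI,  θ_Y0 = 3526/EI
Flexibility coefficients: a unit moment at one end gives L/(3EI) there and L/(6EI) at the far end, so f₁₁ = f₂₂ = 4.433/EI and f₁₂ = f₂₁ = 2.217/EI.
Compatibility — zero rotation at each built-in end:
  4.433 M_X + 2.217 M_Y = 3569
  2.217 M_X + 4.433 M_Y = 3526
Solving the pair gives M_X = 543 kN·m and M_Y = 523.9 kN·m (hogging).

M_Y = 523.9 kN·m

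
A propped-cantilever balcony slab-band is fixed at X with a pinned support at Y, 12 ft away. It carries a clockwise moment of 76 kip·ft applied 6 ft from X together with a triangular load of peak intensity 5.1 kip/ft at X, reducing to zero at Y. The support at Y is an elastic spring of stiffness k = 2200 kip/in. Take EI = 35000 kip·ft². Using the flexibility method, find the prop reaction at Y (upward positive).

R_Y = 13.21 kip

Choose R_Y as the redundant. The primary structure is the cantilever fixed at X.
Free-end deflection of the primary structure under the applied loading (downward +):
  clockwise couple 76 at a = 6: M₀a(2L − a)/(2EI) = 4104/EI
  triangular load, peak 5.1 at the fixed end: w₀L⁴/(30EI) = 3525/EI
  δ_0 = 7629/EI
Tip deflection under a unit load at Y: L³/(3EI) = 576/EI.
With EI = 35000 kip·ft²: δ_0 = 0.21797 ft and δ_{YY} = 0.016457 ft/kip.
Compatibility — the spring shortens by R_Y/k under the reaction it provides: δ_0 − R_Y·δ_{YY} = R_Y/k. With 1/k = 1/(2200×12) ft/kip = 0.000038 ft/kip, R_Y = δ_0 / (δ_{YY} + 1/k) = 0.21797 / (0.016457 + 0.000038) = 13.21 kip.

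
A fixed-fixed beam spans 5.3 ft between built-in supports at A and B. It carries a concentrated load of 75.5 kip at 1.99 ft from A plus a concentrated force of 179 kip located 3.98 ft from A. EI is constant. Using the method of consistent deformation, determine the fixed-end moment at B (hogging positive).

M_B = 168.5 kip·ft

Release both end moments; the primary structure is a simply-supported span AB with redundants M_A and M_B.
End rotations of the released simple span under the applied load (×1/EI):
  at A: point load 75.5 at a = 1.99: Pab(L + b)/(6LEI) = 134.6/EI
  at B: point load 75.5 at a = 1.99: Pab(L + a)/(6LEI) = 114/EI
  at A: point load 179 at a = 3.98: Pab(L + b)/(6LEI) = 195.8/EI
  at B: point load 179 at a = 3.98: Pab(L + a)/(6LEI) = 274.4/EI
  θ_A0 = 330.4/EI,  θ_B0 = 388.4/EI
Flexibility coefficients: a unit moment at one end gives L/(3EI) there and L/(6EI) at the far end, so f₁₁ = f₂₂ = 1.767/EI and f₁₂ = f₂₁ = 0.8833/EI.
Compatibility — zero rotation at each built-in end:
  1.767 M_A + 0.8833 M_B = 330.4
  0.8833 M_A + 1.767 M_B = 388.4
Solving the pair gives M_A = 102.8 kip·ft and M_B = 168.5 kip·ft (hogging).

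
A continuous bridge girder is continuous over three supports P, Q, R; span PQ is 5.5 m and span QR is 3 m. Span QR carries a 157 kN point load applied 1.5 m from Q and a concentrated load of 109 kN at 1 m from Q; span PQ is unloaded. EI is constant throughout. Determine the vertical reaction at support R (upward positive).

R_R = 97.32 kN

Insert a hinge at Q; M_Q is the redundant, and each span becomes simply supported.
Rotations at Q on the released spans (each span's end-slope, ×1/EI):
  span QR: point load 157 at a = 1.5: Pab(L + b)/(6LEI) = 88.31/EI
  span QR: point load 109 at a = 1: Pab(L + b)/(6LEI) = 60.56/EI
  relative rotation θ_0 = (0 + 148.9)/EI = 148.9/EI
A unit hogging moment at Q produces rotation L₁/(3EI) + L₂/(3EI) = 2.833/EI.
Compatibility: M_Q·(L₁+L₂)/(3EI) = θ_0, giving M_Q = 52.54 kN·m (hogging).
Span QR, ΣM about R: R_Q^{QR}·3 = 453.5 + 52.54, so R_Q^{QR} = 168.7 kN and R_R = 266 − 168.7 = 97.32 kN.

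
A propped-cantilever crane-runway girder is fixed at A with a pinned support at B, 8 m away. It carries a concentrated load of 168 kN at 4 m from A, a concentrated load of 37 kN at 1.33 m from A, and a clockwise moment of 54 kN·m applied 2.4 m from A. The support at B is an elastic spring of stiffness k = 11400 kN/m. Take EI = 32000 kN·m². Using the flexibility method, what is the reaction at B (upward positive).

R_B = 58.16 kN

Take the reaction at B as the redundant and release it; the primary structure is a cantilever fixed at A.
Deflection at B on the released cantilever, summing each load's contribution:
  point load 168 at a = 4: Pa²(3L − a)/(6EI) = 8960/EI
  point load 37 at a = 1.33: Pa²(3L − a)/(6EI) = 247.3/EI
  clockwise couple 54 at a = 2.4: M₀a(2L − a)/(2EI) = 881.3/EI
  δ_0 = 10089/EI
Tip deflection under a unit load at B: L³/(3EI) = 170.7/EI.
With EI = 32000 kN·m²: δ_0 = 0.31527 m and δ_{BB} = 0.005333 m/kN.
Compatibility — the spring shortens by R_B/k under the reaction it provides: δ_0 − R_B·δ_{BB} = R_B/k. With 1/k = 0.000088 m/kN, R_B = δ_0 / (δ_{BB} + 1/k) = 0.31527 / (0.005333 + 0.000088) = 58.16 kN.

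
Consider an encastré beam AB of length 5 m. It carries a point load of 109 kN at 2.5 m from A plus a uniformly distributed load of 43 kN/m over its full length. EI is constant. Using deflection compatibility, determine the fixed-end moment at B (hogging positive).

Release both end moments; the primary structure is a simply-supported span AB with redundants M_A and M_B.
Simple-span end rotations at A and B under the given loads:
  at A: point load 109 at a = 2.5: Pab(L + b)/(6LEI) = 170.3/EI
  at B: point load 109 at a = 2.5: Pab(L + a)/(6LEI) = 170.3/EI
  at A: UDL 43: wL³/(24EI) = 224/EI
  at B: UDL 43: wL³/(24EI) = 224/EI
  θ_A0 = 394.3/EI,  θ_B0 = 394.3/EI
Flexibility coefficients: a unit moment at one end gives L/(3EI) there and L/(6EI) at the far end, so f₁₁ = f₂₂ = 1.667/EI and f₁₂ = f₂₁ = 0.8333/EI.
Compatibility — zero rotation at each built-in end:
  1.667 M_A + 0.8333 M_B = 394.3
  0.8333 M_A + 1.667 M_B = 394.3
Solving the pair gives M_A = 157.7 kN·m and M_B = 157.7 kN·m (hogging).

M_B = 157.7 kN·m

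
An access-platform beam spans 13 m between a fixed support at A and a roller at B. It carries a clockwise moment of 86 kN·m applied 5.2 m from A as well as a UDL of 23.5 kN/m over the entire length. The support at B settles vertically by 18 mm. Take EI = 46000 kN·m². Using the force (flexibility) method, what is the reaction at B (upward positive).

R_B = 119.8 kN

Take the reaction at B as the redundant and release it; the primary structure is a cantilever fixed at A.
Free-end deflection of the primary structure under the applied loading (downward +):
  clockwise couple 86 at a = 5.2: M₀a(2L − a)/(2EI) = 4651/EI
  UDL 23.5: wL⁴/(8EI) = 83898/EI
  δ_0 = 88549/EI
Flexibility coefficient — unit upward force at B: δ_{BB} = L³/(3EI) = 732.3/EI.
With EI = 46000 kN·m²: δ_0 = 1.925 m and δ_{BB} = 0.01592 m/kN.
Compatibility — the beam at B must follow the support down by 0.018 m: δ_0 − R_B·δ_{BB} = 0.018, so R_B = (1.925 − 0.018)/0.01592 = 119.8 kN.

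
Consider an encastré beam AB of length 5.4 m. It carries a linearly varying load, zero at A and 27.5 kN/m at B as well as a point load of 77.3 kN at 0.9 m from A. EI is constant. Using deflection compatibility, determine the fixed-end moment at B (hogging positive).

Take the two fixed-end moments M_A, M_B as redundants; the released structure is the simple span AB.
End rotations of the released simple span under the applied load (×1/EI):
  at A: triangular load, peak 27.5: 7w₀L³/(360EI) = 84.2/EI
  at B: triangular load, peak 27.5: w₀L³/(45EI) = 96.23/EI
  at A: point load 77.3 at a = 0.9: Pab(L + b)/(6LEI) = 95.66/EI
  at B: point load 77.3 at a = 0.9: Pab(L + a)/(6LEI) = 60.87/EI
  θ_A0 = 179.9/EI,  θ_B0 = 157.1/EI
Flexibility coefficients: a unit moment at one end gives L/(3EI) there and L/(6EI) at the far end, so f₁₁ = f₂₂ = 1.8/EI and f₁₂ = f₂₁ = 0.9/EI.
Compatibility — zero rotation at each built-in end:
  1.8 M_A + 0.9 M_B = 179.9
  0.9 M_A + 1.8 M_B = 157.1
Solving the pair gives M_A = 75.04 kN·m and M_B = 49.76 kN·m (hogging).

M_B = 49.76 kN·m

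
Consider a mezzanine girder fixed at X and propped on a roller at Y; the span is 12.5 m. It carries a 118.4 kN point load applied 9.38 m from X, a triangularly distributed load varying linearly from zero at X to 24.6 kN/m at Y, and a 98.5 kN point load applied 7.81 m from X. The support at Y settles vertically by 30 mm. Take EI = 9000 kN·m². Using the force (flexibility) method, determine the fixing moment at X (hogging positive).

M_X = 601.1 kN·m

Release the roller at Y. Primary structure: cantilever fixed at X.
Downward deflection at the released point Y due to the loads:
  point load 118.4 at a = 9.38: Pa²(3L − a)/(6EI) = 48823/EI
  triangular load, peak 24.6 at the free end: 11w₀L⁴/(120EI) = 55054/EI
  point load 98.5 at a = 7.81: Pa²(3L − a)/(6EI) = 29730/EI
  δ_0 = 133607/EI
Tip deflection under a unit load at Y: L³/(3EI) = 651/EI.
With EI = 9000 kN·m²: δ_0 = 14.845 m and δ_{YY} = 0.072338 m/kN.
Compatibility — the beam at Y must follow the support down by 0.03 m: δ_0 − R_Y·δ_{YY} = 0.03, so R_Y = (14.845 − 0.03)/0.072338 = 204.8 kN.
Moment equilibrium about X: M_X = Σ(load moments about X) − R_Y·L = 3161 − 204.8×12.5 = 601.1 kN·m.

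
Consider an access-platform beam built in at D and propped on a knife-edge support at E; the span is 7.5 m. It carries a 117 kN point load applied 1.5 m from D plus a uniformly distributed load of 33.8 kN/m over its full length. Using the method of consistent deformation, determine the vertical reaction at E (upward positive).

Release the roller at E. Primary structure: cantilever fixed at D.
Free-end deflection of the primary structure under the applied loading (downward +):
  point load 117 at a = 1.5: Pa²(3L − a)/(6EI) = 921.4/EI
  UDL 33.8: wL⁴/(8EI) = 13368/EI
  δ_0 = 14290/EI
Flexibility coefficient — unit upward force at E: δ_{EE} = L³/(3EI) = 140.6/EI.
The prop prevents deflection at E: R_E = δ_0/δ_{EE} = 14290/140.6 = 101.6 kN.

R_E = 101.6 kN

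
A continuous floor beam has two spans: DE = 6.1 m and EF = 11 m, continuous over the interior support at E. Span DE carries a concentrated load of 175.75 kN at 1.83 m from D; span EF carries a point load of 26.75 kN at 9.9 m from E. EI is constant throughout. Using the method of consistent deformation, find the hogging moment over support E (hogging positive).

M_E = 61.57 kN·m

Insert a hinge at E; M_E is the redundant, and each span becomes simply supported.
Discontinuity in slope at E on the released structure — sum the simple-span end rotations:
  span DE: point load 175.75 at a = 1.83: Pab(L + a)/(6LEI) = 297.6/EI
  span EF: point load 26.75 at a = 9.9: Pab(L + b)/(6LEI) = 53.41/EI
  relative rotation θ_0 = (297.6 + 53.41)/EI = 351/EI
A unit hogging moment at E produces rotation L₁/(3EI) + L₂/(3EI) = 5.7/EI.
Slope continuity at E: θ_0 = M_E·5.7/EI, so M_E = 351/5.7 = 61.57 kN·m (hogging).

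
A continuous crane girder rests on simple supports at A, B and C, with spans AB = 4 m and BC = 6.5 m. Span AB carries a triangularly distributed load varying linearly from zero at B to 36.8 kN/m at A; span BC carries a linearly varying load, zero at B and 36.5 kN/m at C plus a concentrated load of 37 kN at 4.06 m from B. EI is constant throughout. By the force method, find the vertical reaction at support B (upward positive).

Release continuity at B by inserting a hinge; the redundant is the internal moment M_B. The primary structure is two simply-supported spans AB and BC.
Discontinuity in slope at B on the released structure — sum the simple-span end rotations:
  span AB: triangular load, peak 36.8: 7w₀L³/(360EI) = 45.8/EI
  span BC: triangular load, peak 36.5: 7w₀L³/(360EI) = 194.9/EI
  span BC: point load 37 at a = 4.06: Pab(L + b)/(6LEI) = 84.02/EI
  relative rotation θ_0 = (45.8 + 278.9)/EI = 324.7/EI
A unit hogging moment at B produces rotation L₁/(3EI) + L₂/(3EI) = 3.5/EI.
Compatibility: M_B·(L₁+L₂)/(3EI) = θ_0, giving M_B = 92.78 kN·m (hogging).
Span AB, ΣM about A with M_B applied at B: R_B^{AB}·4 = 98.13 + 92.78, so R_B^{AB} = 47.73 kN and R_A = 73.6 − 47.73 = 25.87 kN.
Span BC, ΣM about C: R_B^{BC}·6.5 = 347.3 + 92.78, so R_B^{BC} = 67.7 kN and R_C = 155.6 − 67.7 = 87.92 kN.
R_B = 47.73 + 67.7 = 115.4 kN.

R_B = 115.4 kN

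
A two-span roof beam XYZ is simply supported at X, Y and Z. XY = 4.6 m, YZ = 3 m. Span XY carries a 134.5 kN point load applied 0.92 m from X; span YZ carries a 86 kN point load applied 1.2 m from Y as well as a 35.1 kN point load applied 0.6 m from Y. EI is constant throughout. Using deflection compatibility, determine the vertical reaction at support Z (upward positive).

Release continuity at Y by inserting a hinge; the redundant is the internal moment M_Y. The primary structure is two simply-supported spans XY and YZ.
Rotations at Y on the released spans (each span's end-slope, ×1/EI):
  span XY: point load 134.5 at a = 0.92: Pab(L + a)/(6LEI) = 91.07/EI
  span YZ: point load 86 at a = 1.2: Pab(L + b)/(6LEI) = 49.54/EI
  span YZ: point load 35.1 at a = 0.6: Pab(L + b)/(6LEI) = 15.16/EI
  relative rotation θ_0 = (91.07 + 64.7)/EI = 155.8/EI
A unit hogging moment at Y produces rotation L₁/(3EI) + L₂/(3EI) = 2.533/EI.
Compatibility: M_Y·(L₁+L₂)/(3EI) = θ_0, giving M_Y = 61.49 kN·m (hogging).
Span YZ, ΣM about Z: R_Y^{YZ}·3 = 239 + 61.49, so R_Y^{YZ} = 100.2 kN and R_Z = 121.1 − 100.2 = 20.92 kN.

R_Z = 20.92 kN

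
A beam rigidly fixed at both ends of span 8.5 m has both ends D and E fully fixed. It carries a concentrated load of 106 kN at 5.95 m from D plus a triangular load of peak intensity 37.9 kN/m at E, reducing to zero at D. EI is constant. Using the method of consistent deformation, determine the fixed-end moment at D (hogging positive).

Release both end moments; the primary structure is a simply-supported span DE with redundants M_D and M_E.
End rotations of the released simple span under the applied load (×1/EI):
  at D: point load 106 at a = 5.95: Pab(L + b)/(6LEI) = 348.5/EI
  at E: point load 106 at a = 5.95: Pab(L + a)/(6LEI) = 455.7/EI
  at D: triangular load, peak 37.9: 7w₀L³/(360EI) = 452.6/EI
  at E: triangular load, peak 37.9: w₀L³/(45EI) = 517.2/EI
  θ_D0 = 801/EI,  θ_E0 = 972.9/EI
Flexibility coefficients: a unit moment at one end gives L/(3EI) there and L/(6EI) at the far end, so f₁₁ = f₂₂ = 2.833/EI and f₁₂ = f₂₁ = 1.417/EI.
Compatibility — zero rotation at each built-in end:
  2.833 M_D + 1.417 M_E = 801
  1.417 M_D + 2.833 M_E = 972.9
Solving the pair gives M_D = 148 kN·m and M_E = 269.4 kN·m (hogging).

M_D = 148 kN·m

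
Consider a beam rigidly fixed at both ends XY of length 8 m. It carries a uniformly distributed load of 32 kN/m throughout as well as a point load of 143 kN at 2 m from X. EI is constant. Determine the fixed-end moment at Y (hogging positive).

Take the two fixed-end moments M_X, M_Y as redundants; the released structure is the simple span XY.
End rotations of the released simple span under the applied load (×1/EI):
  at X: UDL 32: wL³/(24EI) = 682.7/EI
  at Y: UDL 32: wL³/(24EI) = 682.7/EI
  at X: point load 143 at a = 2: Pab(L + b)/(6LEI) = 500.5/EI
  at Y: point load 143 at a = 2: Pab(L + a)/(6LEI) = 357.5/EI
  θ_X0 = 1183/EI,  θ_Y0 = 1040/EI
Flexibility coefficients: a unit moment at one end gives L/(3EI) there and L/(6EI) at the far end, so f₁₁ = f₂₂ = 2.667/EI and f₁₂ = f₂₁ = 1.333/EI.
Compatibility — zero rotation at each built-in end:
  2.667 M_X + 1.333 M_Y = 1183
  1.333 M_X + 2.667 M_Y = 1040
Solving the pair gives M_X = 331.5 kN·m and M_Y = 224.3 kN·m (hogging).

M_Y = 224.3 kN·m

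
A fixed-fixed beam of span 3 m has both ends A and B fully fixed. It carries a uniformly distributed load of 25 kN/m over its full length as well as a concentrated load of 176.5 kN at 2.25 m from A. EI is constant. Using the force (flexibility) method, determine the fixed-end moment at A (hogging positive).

Release both end moments; the primary structure is a simply-supported span AB with redundants M_A and M_B.
Simple-span end rotations at A and B under the given loads:
  at A: UDL 25: wL³/(24EI) = 28.12/EI
  at B: UDL 25: wL³/(24EI) = 28.12/EI
  at A: point load 176.5 at a = 2.25: Pab(L + b)/(6LEI) = 62.05/EI
  at B: point load 176.5 at a = 2.25: Pab(L + a)/(6LEI) = 86.87/EI
  θ_A0 = 90.18/EI,  θ_B0 = 115/EI
Flexibility coefficients: a unit moment at one end gives L/(3EI) there and L/(6EI) at the far end, so f₁₁ = f₂₂ = 1/EI and f₁₂ = f₂₁ = 0.5/EI.
Compatibility — zero rotation at each built-in end:
  1 M_A + 0.5 M_B = 90.18
  0.5 M_A + 1 M_B = 115
Solving the pair gives M_A = 43.57 kN·m and M_B = 93.21 kN·m (hogging).

M_A = 43.57 kN·m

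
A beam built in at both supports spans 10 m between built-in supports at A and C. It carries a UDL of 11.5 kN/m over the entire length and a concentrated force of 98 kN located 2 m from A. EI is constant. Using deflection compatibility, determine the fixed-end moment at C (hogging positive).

M_C = 127.2 kN·m

Release both end moments; the primary structure is a simply-supported span AC with redundants M_A and M_C.
End rotations of the released simple span under the applied load (×1/EI):
  at A: UDL 11.5: wL³/(24EI) = 479.2/EI
  at C: UDL 11.5: wL³/(24EI) = 479.2/EI
  at A: point load 98 at a = 2: Pab(L + b)/(6LEI) = 470.4/EI
  at C: point load 98 at a = 2: Pab(L + a)/(6LEI) = 313.6/EI
  θ_A0 = 949.6/EI,  θ_C0 = 792.8/EI
Flexibility coefficients: a unit moment at one end gives L/(3EI) there and L/(6EI) at the far end, so f₁₁ = f₂₂ = 3.333/EI and f₁₂ = f₂₁ = 1.667/EI.
Compatibility — zero rotation at each built-in end:
  3.333 M_A + 1.667 M_C = 949.6
  1.667 M_A + 3.333 M_C = 792.8
Solving the pair gives M_A = 221.3 kN·m and M_C = 127.2 kN·m (hogging).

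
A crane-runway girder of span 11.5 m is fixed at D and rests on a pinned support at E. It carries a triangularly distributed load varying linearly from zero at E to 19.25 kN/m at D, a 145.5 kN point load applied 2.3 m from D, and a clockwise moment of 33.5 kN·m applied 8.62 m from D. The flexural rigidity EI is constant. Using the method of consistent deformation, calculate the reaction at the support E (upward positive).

Remove the prop at E; the released (primary) structure is a cantilever built in at D.
Free-end deflection of the primary structure under the applied loading (downward +):
  triangular load, peak 19.25 at the fixed end: w₀L⁴/(30EI) = 11223/EI
  point load 145.5 at a = 2.3: Pa²(3L − a)/(6EI) = 4131/EI
  clockwise couple 33.5 at a = 8.62: M₀a(2L − a)/(2EI) = 2076/EI
  δ_0 = 17430/EI
Flexibility coefficient — unit upward force at E: δ_{EE} = L³/(3EI) = 507/EI.
The prop prevents deflection at E: R_E = δ_0/δ_{EE} = 17430/507 = 34.38 kN.

R_E = 34.38 kN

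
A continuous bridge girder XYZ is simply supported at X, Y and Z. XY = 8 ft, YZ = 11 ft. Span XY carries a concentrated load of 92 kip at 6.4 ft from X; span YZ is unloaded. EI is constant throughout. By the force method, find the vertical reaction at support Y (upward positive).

R_Y = 83.23 kip

Insert a hinge at Y; M_Y is the redundant, and each span becomes simply supported.
Discontinuity in slope at Y on the released structure — sum the simple-span end rotations:
  span XY: point load 92 at a = 6.4: Pab(L + a)/(6LEI) = 282.6/EI
  relative rotation θ_0 = (282.6 + 0)/EI = 282.6/EI
A unit hogging moment at Y produces rotation L₁/(3EI) + L₂/(3EI) = 6.333/EI.
Compatibility: M_Y·(L₁+L₂)/(3EI) = θ_0, giving M_Y = 44.62 kip·ft (hogging).
Span XY, ΣM about X with M_Y applied at Y: R_Y^{XY}·8 = 588.8 + 44.62, so R_Y^{XY} = 79.18 kip and R_X = 92 − 79.18 = 12.82 kip.
Span YZ, ΣM about Z: R_Y^{YZ}·11 = 0 + 44.62, so R_Y^{YZ} = 4.057 kip and R_Z = 0 − 4.057 = -4.057 kip.
R_Y = 79.18 + 4.057 = 83.23 kip.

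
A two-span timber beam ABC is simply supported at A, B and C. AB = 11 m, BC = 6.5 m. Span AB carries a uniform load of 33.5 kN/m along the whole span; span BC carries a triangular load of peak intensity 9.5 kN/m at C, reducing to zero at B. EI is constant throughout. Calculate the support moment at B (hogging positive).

Release continuity at B by inserting a hinge; the redundant is the internal moment M_B. The primary structure is two simply-supported spans AB and BC.
End slopes at the hinge B, treating each span as simply supported:
  span AB: UDL 33.5: wL³/(24EI) = 1858/EI
  span BC: triangular load, peak 9.5: 7w₀L³/(360EI) = 50.73/EI
  relative rotation θ_0 = (1858 + 50.73)/EI = 1909/EI
A unit hogging moment at B produces rotation L₁/(3EI) + L₂/(3EI) = 5.833/EI.
Compatibility: M_B·(L₁+L₂)/(3EI) = θ_0, giving M_B = 327.2 kN·m (hogging).

M_B = 327.2 kN·m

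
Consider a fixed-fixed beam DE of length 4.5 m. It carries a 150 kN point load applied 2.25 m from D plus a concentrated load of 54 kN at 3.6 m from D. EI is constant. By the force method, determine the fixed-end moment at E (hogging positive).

Release both end moments; the primary structure is a simply-supported span DE with redundants M_D and M_E.
Simple-span end rotations at D and E under the given loads:
  at D: point load 150 at a = 2.25: Pab(L + b)/(6LEI) = 189.8/EI
  at E: point load 150 at a = 2.25: Pab(L + a)/(6LEI) = 189.8/EI
  at D: point load 54 at a = 3.6: Pab(L + b)/(6LEI) = 34.99/EI
  at E: point load 54 at a = 3.6: Pab(L + a)/(6LEI) = 52.49/EI
  θ_D0 = 224.8/EI,  θ_E0 = 242.3/EI
Flexibility coefficients: a unit moment at one end gives L/(3EI) there and L/(6EI) at the far end, so f₁₁ = f₂₂ = 1.5/EI and f₁₂ = f₂₁ = 0.75/EI.
Compatibility — zero rotation at each built-in end:
  1.5 M_D + 0.75 M_E = 224.8
  0.75 M_D + 1.5 M_E = 242.3
Solving the pair gives M_D = 92.15 kN·m and M_E = 115.5 kN·m (hogging).

M_E = 115.5 kN·m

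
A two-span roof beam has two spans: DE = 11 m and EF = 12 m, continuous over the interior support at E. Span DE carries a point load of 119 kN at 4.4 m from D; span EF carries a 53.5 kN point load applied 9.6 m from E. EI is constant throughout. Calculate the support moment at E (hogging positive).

M_E = 137.3 kN·m

Take M_E as the redundant. Released structure: two simple spans DE and EF with a hinge at E.
End slopes at the hinge E, treating each span as simply supported:
  span DE: point load 119 at a = 4.4: Pab(L + a)/(6LEI) = 806.3/EI
  span EF: point load 53.5 at a = 9.6: Pab(L + b)/(6LEI) = 246.5/EI
  relative rotation θ_0 = (806.3 + 246.5)/EI = 1053/EI
A unit hogging moment at E produces rotation L₁/(3EI) + L₂/(3EI) = 7.667/EI.
Compatibility: M_E·(L₁+L₂)/(3EI) = θ_0, giving M_E = 137.3 kN·m (hogging).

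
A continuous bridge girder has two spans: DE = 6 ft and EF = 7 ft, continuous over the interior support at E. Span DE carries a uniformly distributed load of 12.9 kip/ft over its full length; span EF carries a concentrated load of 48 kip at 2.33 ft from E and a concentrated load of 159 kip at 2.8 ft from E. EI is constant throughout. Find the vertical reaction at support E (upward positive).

R_E = 220.4 kip

Release continuity at E by inserting a hinge; the redundant is the internal moment M_E. The primary structure is two simply-supported spans DE and EF.
Discontinuity in slope at E on the released structure — sum the simple-span end rotations:
  span DE: UDL 12.9: wL³/(24EI) = 116.1/EI
  span EF: point load 48 at a = 2.33: Pab(L + b)/(6LEI) = 145.1/EI
  span EF: point load 159 at a = 2.8: Pab(L + b)/(6LEI) = 498.6/EI
  relative rotation θ_0 = (116.1 + 643.7)/EI = 759.8/EI
A unit hogging moment at E produces rotation L₁/(3EI) + L₂/(3EI) = 4.333/EI.
Slope continuity at E: θ_0 = M_E·4.333/EI, so M_E = 759.8/4.333 = 175.3 kip·ft (hogging).
Span DE, ΣM about D with M_E applied at E: R_E^{DE}·6 = 232.2 + 175.3, so R_E^{DE} = 67.92 kip and R_D = 77.4 − 67.92 = 9.475 kip.
Span EF, ΣM about F: R_E^{EF}·7 = 892 + 175.3, so R_E^{EF} = 152.5 kip and R_F = 207 − 152.5 = 54.53 kip.
R_E = 67.92 + 152.5 = 220.4 kip.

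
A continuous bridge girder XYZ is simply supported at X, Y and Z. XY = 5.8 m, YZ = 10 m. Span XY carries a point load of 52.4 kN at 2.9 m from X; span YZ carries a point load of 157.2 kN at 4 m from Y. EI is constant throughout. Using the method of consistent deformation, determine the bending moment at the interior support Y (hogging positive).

M_Y = 211.9 kN·m

Take M_Y as the redundant. Released structure: two simple spans XY and YZ with a hinge at Y.
End slopes at the hinge Y, treating each span as simply supported:
  span XY: point load 52.4 at a = 2.9: Pab(L + a)/(6LEI) = 110.2/EI
  span YZ: point load 157.2 at a = 4: Pab(L + b)/(6LEI) = 1006/EI
  relative rotation θ_0 = (110.2 + 1006)/EI = 1116/EI
A unit hogging moment at Y produces rotation L₁/(3EI) + L₂/(3EI) = 5.267/EI.
Slope continuity at Y: θ_0 = M_Y·5.267/EI, so M_Y = 1116/5.267 = 211.9 kN·m (hogging).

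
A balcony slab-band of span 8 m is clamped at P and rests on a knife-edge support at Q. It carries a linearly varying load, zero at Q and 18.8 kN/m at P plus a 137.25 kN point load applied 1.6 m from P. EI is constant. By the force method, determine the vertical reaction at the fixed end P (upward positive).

Remove the prop at Q; the released (primary) structure is a cantilever built in at P.
Deflection at Q on the released cantilever, summing each load's contribution:
  triangular load, peak 18.8 at the fixed end: w₀L⁴/(30EI) = 2567/EI
  point load 137.25 at a = 1.6: Pa²(3L − a)/(6EI) = 1312/EI
  δ_0 = 3879/EI
Flexibility coefficient — unit upward force at Q: δ_{QQ} = L³/(3EI) = 170.7/EI.
Compatibility at Q: δ_0 − R_Q·δ_{QQ} = 0, so R_Q = 3879/170.7 = 22.73 kN.
Vertical equilibrium: R_P = ΣP − R_Q = 212.4 − 22.73 = 189.7 kN.

R_P = 189.7 kN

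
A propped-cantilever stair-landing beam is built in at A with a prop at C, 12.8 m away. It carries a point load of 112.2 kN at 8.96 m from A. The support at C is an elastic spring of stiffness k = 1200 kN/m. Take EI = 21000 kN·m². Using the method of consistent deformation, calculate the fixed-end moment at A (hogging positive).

M_A = 215.8 kN·m

Release the roller at C. Primary structure: cantilever fixed at A.
Deflection at C on the released cantilever, summing each load's contribution:
  point load 112.2 at a = 8.96: Pa²(3L − a)/(6EI) = 44197/EI
Flexibility coefficient — unit upward force at C: δ_{CC} = L³/(3EI) = 699.1/EI.
With EI = 21000 kN·m²: δ_0 = 2.1046 m and δ_{CC} = 0.033288 m/kN.
Compatibility — the spring shortens by R_C/k under the reaction it provides: δ_0 − R_C·δ_{CC} = R_C/k. With 1/k = 0.000833 m/kN, R_C = δ_0 / (δ_{CC} + 1/k) = 2.1046 / (0.033288 + 0.000833) = 61.68 kN.
Moment equilibrium about A: M_A = Σ(load moments about A) − R_C·L = 1005 − 61.68×12.8 = 215.8 kN·m.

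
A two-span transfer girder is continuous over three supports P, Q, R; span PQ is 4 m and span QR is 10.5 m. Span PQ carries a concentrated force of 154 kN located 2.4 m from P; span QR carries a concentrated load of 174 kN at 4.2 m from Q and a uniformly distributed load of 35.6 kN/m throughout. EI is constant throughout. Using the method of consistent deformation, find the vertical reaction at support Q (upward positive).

Take M_Q as the redundant. Released structure: two simple spans PQ and QR with a hinge at Q.
Discontinuity in slope at Q on the released structure — sum the simple-span end rotations:
  span PQ: point load 154 at a = 2.4: Pab(L + a)/(6LEI) = 157.7/EI
  span QR: point load 174 at a = 4.2: Pab(L + b)/(6LEI) = 1228/EI
  span QR: UDL 35.6: wL³/(24EI) = 1717/EI
  relative rotation θ_0 = (157.7 + 2945)/EI = 3103/EI
A unit hogging moment at Q produces rotation L₁/(3EI) + L₂/(3EI) = 4.833/EI.
Compatibility: M_Q·(L₁+L₂)/(3EI) = θ_0, giving M_Q = 641.9 kN·m (hogging).
Span PQ, ΣM about P with M_Q applied at Q: R_Q^{PQ}·4 = 369.6 + 641.9, so R_Q^{PQ} = 252.9 kN and R_P = 154 − 252.9 = -98.88 kN.
Span QR, ΣM about R: R_Q^{QR}·10.5 = 3059 + 641.9, so R_Q^{QR} = 352.4 kN and R_R = 547.8 − 352.4 = 195.4 kN.
R_Q = 252.9 + 352.4 = 605.3 kN.

R_Q = 605.3 kN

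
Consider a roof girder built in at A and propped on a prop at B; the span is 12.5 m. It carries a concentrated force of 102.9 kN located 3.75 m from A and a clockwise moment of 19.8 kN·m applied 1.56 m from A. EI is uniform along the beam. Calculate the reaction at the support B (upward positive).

R_B = 13.06 kN

Take the reaction at B as the redundant and release it; the primary structure is a cantilever fixed at A.
Primary-structure tip deflection at B by superposition:
  point load 102.9 at a = 3.75: Pa²(3L − a)/(6EI) = 8140/EI
  clockwise couple 19.8 at a = 1.56: M₀a(2L − a)/(2EI) = 362/EI
  δ_0 = 8502/EI
Tip deflection under a unit load at B: L³/(3EI) = 651/EI.
The prop prevents deflection at B: R_B = δ_0/δ_{BB} = 8502/651 = 13.06 kN.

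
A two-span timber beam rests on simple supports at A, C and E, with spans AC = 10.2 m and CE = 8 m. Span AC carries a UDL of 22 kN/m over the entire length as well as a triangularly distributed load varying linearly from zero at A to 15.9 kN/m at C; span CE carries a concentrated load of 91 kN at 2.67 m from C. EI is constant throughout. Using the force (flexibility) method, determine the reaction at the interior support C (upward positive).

R_C = 289.7 kN

Release continuity at C by inserting a hinge; the redundant is the internal moment M_C. The primary structure is two simply-supported spans AC and CE.
Rotations at C on the released spans (each span's end-slope, ×1/EI):
  span AC: UDL 22: wL³/(24EI) = 972.8/EI
  span AC: triangular load, peak 15.9: w₀L³/(45EI) = 375/EI
  span CE: point load 91 at a = 2.67: Pab(L + b)/(6LEI) = 359.6/EI
  relative rotation θ_0 = (1348 + 359.6)/EI = 1707/EI
A unit hogging moment at C produces rotation L₁/(3EI) + L₂/(3EI) = 6.067/EI.
Slope continuity at C: θ_0 = M_C·6.067/EI, so M_C = 1707/6.067 = 281.4 kN·m (hogging).
Span AC, ΣM about A with M_C applied at C: R_C^{AC}·10.2 = 1696 + 281.4, so R_C^{AC} = 193.9 kN and R_A = 305.5 − 193.9 = 111.6 kN.
Span CE, ΣM about E: R_C^{CE}·8 = 485 + 281.4, so R_C^{CE} = 95.81 kN and R_E = 91 − 95.81 = -4.808 kN.
R_C = 193.9 + 95.81 = 289.7 kN.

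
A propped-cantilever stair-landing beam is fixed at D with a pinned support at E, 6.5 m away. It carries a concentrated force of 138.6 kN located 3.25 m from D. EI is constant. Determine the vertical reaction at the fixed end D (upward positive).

Take the reaction at E as the redundant and release it; the primary structure is a cantilever fixed at D.
Free-end deflection of the primary structure under the applied loading (downward +):
  point load 138.6 at a = 3.25: Pa²(3L − a)/(6EI) = 3965/EI
Flexibility coefficient — unit upward force at E: δ_{EE} = L³/(3EI) = 91.54/EI.
The prop prevents deflection at E: R_E = δ_0/δ_{EE} = 3965/91.54 = 43.31 kN.
Vertical equilibrium: R_D = ΣP − R_E = 138.6 − 43.31 = 95.29 kN.

R_D = 95.29 kN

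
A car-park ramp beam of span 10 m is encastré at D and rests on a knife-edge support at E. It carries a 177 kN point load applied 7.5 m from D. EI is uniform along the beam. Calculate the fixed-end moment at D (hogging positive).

M_D = 207.4 kN·m

Take the reaction at E as the redundant and release it; the primary structure is a cantilever fixed at D.
Free-end deflection of the primary structure under the applied loading (downward +):
  point load 177 at a = 7.5: Pa²(3L − a)/(6EI) = 37336/EI
Flexibility coefficient — unit upward force at E: δ_{EE} = L³/(3EI) = 333.3/EI.
The prop prevents deflection at E: R_E = δ_0/δ_{EE} = 37336/333.3 = 112 kN.
Moment equilibrium about D: M_D = Σ(load moments about D) − R_E·L = 1328 − 112×10 = 207.4 kN·m.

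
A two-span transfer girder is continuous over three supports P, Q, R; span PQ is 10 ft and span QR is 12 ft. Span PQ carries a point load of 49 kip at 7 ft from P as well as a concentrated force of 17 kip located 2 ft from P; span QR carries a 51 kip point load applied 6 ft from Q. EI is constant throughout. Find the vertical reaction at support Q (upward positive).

R_Q = 83.32 kip

Release continuity at Q by inserting a hinge; the redundant is the internal moment M_Q. The primary structure is two simply-supported spans PQ and QR.
End slopes at the hinge Q, treating each span as simply supported:
  span PQ: point load 49 at a = 7: Pab(L + a)/(6LEI) = 291.6/EI
  span PQ: point load 17 at a = 2: Pab(L + a)/(6LEI) = 54.4/EI
  span QR: point load 51 at a = 6: Pab(L + b)/(6LEI) = 459/EI
  relative rotation θ_0 = (345.9 + 459)/EI = 805/EI
A unit hogging moment at Q produces rotation L₁/(3EI) + L₂/(3EI) = 7.333/EI.
Slope continuity at Q: θ_0 = M_Q·7.333/EI, so M_Q = 805/7.333 = 109.8 kip·ft (hogging).
Span PQ, ΣM about P with M_Q applied at Q: R_Q^{PQ}·10 = 377 + 109.8, so R_Q^{PQ} = 48.68 kip and R_P = 66 − 48.68 = 17.32 kip.
Span QR, ΣM about R: R_Q^{QR}·12 = 306 + 109.8, so R_Q^{QR} = 34.65 kip and R_R = 51 − 34.65 = 16.35 kip.
R_Q = 48.68 + 34.65 = 83.32 kip.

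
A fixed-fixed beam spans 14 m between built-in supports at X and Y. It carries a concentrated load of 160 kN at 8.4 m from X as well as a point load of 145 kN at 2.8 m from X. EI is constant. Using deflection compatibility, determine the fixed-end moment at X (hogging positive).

M_X = 474.9 kN·m

Release both end moments; the primary structure is a simply-supported span XY with redundants M_X and M_Y.
On the primary (simply-supported) span, the end slopes from the loading are:
  at X: point load 160 at a = 8.4: Pab(L + b)/(6LEI) = 1756/EI
  at Y: point load 160 at a = 8.4: Pab(L + a)/(6LEI) = 2007/EI
  at X: point load 145 at a = 2.8: Pab(L + b)/(6LEI) = 1364/EI
  at Y: point load 145 at a = 2.8: Pab(L + a)/(6LEI) = 909.4/EI
  θ_X0 = 3120/EI,  θ_Y0 = 2916/EI
Flexibility coefficients: a unit moment at one end gives L/(3EI) there and L/(6EI) at the far end, so f₁₁ = f₂₂ = 4.667/EI and f₁₂ = f₂₁ = 2.333/EI.
Compatibility — zero rotation at each built-in end:
  4.667 M_X + 2.333 M_Y = 3120
  2.333 M_X + 4.667 M_Y = 2916
Solving the pair gives M_X = 474.9 kN·m and M_Y = 387.5 kN·m (hogging).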